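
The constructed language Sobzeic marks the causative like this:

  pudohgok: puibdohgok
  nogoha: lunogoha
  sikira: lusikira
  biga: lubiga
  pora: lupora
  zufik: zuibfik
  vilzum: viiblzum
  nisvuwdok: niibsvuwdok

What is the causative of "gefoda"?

lugefoda

"gefoda" ends in -a. The stems ending in -a (biga → lubiga, nogoha → lunogoha, sikira → lusikira) add the prefix lu-.
So gefoda → lugefoda.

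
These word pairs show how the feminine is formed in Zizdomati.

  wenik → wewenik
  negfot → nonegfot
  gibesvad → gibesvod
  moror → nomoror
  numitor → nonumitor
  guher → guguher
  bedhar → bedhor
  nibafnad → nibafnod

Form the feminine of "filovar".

"filovar" has last vowel 'a'. The stems whose last vowel is 'a' (bedhar → bedhor, gibesvad → gibesvod, nibafnad → nibafnod) change the last vowel to 'o'.
The other patterns: stems whose last vowel is 'o' add the prefix no-; stems whose last vowel is 'e' or 'i' repeat the first consonant+vowel as a prefix.
So filovar → filovor.

filovor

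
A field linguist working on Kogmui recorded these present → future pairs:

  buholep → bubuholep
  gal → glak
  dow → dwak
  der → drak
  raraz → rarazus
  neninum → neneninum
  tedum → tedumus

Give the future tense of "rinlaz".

tedum and neninum both end in -m yet inflect differently (tedumus, neneninum), so the final letter is not what conditions the rule; the number of vowels is.
"rinlaz" has 2 vowels. The stems with 2 vowels (raraz → rarazus, tedum → tedumus) add -us.
The other patterns: stems with 1 vowel delete the last vowel and add -ak; stems with 3 vowels repeat the first consonant+vowel as a prefix.
So rinlaz → rinlazus.

rinlazus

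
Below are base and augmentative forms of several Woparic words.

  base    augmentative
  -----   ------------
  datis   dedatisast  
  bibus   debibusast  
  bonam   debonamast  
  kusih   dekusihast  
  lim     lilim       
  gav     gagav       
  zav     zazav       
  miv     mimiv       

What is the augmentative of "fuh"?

fufuh

"fuh" has 1 vowel. The stems with 1 vowel (lim → lilim, gav → gagav, zav → zazav) repeat the first consonant+vowel as a prefix.
So fuh → fufuh.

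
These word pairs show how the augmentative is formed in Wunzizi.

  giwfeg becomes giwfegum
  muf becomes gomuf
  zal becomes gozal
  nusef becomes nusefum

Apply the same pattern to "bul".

gobul

"bul" has 1 vowel. The stems with 1 vowel (zal → gozal, muf → gomuf) add the prefix go-.
The other pattern: stems with 2 vowels add -um.
So bul → gobul.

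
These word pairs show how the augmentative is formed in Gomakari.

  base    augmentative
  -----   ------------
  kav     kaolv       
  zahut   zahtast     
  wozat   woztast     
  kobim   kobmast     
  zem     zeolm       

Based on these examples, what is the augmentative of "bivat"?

zem and kobim both end in -m yet inflect differently (zeolm, kobmast), so the final letter is not what conditions the rule; the number of vowels is.
"bivat" has 2 vowels. The stems with 2 vowels (wozat → woztast, kobim → kobmast, zahut → zahtast) delete the last vowel and add -ast.
So bivat → bivtast.

bivtast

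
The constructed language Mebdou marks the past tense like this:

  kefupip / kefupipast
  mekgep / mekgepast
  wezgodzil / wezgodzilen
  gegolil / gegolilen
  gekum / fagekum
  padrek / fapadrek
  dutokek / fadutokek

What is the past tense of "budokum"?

fabudokum

kefupip and wezgodzil both have last vowel 'i' yet inflect differently (kefupipast, wezgodzilen), so the last vowel is not what conditions the rule; the final letter is.
"budokum" ends in -m. The one such stem in the data (gekum → fagekum) adds the prefix fa-, so the same rule applies.
So budokum → fabudokum.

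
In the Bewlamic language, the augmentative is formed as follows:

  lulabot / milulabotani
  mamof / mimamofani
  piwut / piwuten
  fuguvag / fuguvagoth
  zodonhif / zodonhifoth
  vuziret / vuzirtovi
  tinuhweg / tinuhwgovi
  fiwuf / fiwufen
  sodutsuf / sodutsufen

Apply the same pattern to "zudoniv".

zudonivoth

lulabot and vuziret both end in -t yet inflect differently (milulabotani, vuzirtovi), so the final letter is not what conditions the rule; the last vowel is.
"zudoniv" has last vowel 'i'. The one such stem in the data (zodonhif → zodonhifoth) adds -oth, so the same rule applies.
So zudoniv → zudonivoth.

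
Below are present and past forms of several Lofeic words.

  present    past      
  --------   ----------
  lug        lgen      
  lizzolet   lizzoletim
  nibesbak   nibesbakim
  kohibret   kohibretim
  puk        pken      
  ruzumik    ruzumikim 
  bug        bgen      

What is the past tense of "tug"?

tgen

ruzumik and puk both end in -k yet inflect differently (ruzumikim, pken), so the final letter is not what conditions the rule; the number of vowels is.
"tug" has 1 vowel. The stems with 1 vowel (bug → bgen, lug → lgen, puk → pken) delete the last vowel and add -en.
The other pattern: stems with 3 vowels add -im.
So tug → tgen.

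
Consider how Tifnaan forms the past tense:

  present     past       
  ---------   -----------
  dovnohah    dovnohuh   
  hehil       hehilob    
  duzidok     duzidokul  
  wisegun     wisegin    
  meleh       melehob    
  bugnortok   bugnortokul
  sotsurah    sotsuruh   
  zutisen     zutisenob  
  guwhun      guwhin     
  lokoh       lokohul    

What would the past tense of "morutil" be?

dovnohah and lokoh both end in -h yet inflect differently (dovnohuh, lokohul), so the final letter is not what conditions the rule; the last vowel is.
"morutil" has last vowel 'i'. The one such stem in the data (hehil → hehilob) adds -ob, so the same rule applies.
The other patterns: stems whose last vowel is 'u' change the last vowel to 'i'; stems whose last vowel is 'a' change the last vowel to 'u'; stems whose last vowel is 'o' add -ul.
So morutil → morutilob.

morutilob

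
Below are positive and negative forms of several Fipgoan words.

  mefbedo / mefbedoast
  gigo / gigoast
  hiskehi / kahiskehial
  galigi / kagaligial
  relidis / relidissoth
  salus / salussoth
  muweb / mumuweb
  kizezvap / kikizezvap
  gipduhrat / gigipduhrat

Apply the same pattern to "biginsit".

bibiginsit

hiskehi and relidis both have last vowel 'i' yet inflect differently (kahiskehial, relidissoth), so the last vowel is not what conditions the rule; the final letter is.
"biginsit" ends in -t. The one such stem in the data (gipduhrat → gigipduhrat) repeats the first consonant+vowel as a prefix (as do muweb, kizezvap), so the same rule applies.
So biginsit → bibiginsit.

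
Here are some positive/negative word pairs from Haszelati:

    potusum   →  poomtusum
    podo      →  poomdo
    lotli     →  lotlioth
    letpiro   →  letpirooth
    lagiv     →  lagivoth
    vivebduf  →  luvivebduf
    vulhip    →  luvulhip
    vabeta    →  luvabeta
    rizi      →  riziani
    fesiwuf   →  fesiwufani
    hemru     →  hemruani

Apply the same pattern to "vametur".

luvametur

podo and letpiro both end in -o yet inflect differently (poomdo, letpirooth), so the final letter is not what conditions the rule; the first letter is.
"vametur" begins with v-. The stems beginning with v- (vivebduf → luvivebduf, vulhip → luvulhip, vabeta → luvabeta) add the prefix lu-.
So vametur → luvametur.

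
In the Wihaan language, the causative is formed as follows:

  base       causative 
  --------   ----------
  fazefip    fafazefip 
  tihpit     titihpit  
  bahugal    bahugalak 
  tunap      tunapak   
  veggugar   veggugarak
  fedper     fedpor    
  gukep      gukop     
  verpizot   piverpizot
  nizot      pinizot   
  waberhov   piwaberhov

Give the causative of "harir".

fazefip and tunap both end in -p yet inflect differently (fafazefip, tunapak), so the final letter is not what conditions the rule; the last vowel is.
"harir" has last vowel 'i'. The stems whose last vowel is 'i' (fazefip → fafazefip, tihpit → titihpit) repeat the first consonant+vowel as a prefix.
So harir → haharir.

haharir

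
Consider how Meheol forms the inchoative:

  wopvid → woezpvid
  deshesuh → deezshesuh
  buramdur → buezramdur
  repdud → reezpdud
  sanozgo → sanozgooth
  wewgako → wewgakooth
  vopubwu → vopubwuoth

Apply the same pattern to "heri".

"heri" ends in a vowel. The stems ending in a vowel (sanozgo → sanozgooth, wewgako → wewgakooth, vopubwu → vopubwuoth) add -oth.
So heri → herioth.

herioth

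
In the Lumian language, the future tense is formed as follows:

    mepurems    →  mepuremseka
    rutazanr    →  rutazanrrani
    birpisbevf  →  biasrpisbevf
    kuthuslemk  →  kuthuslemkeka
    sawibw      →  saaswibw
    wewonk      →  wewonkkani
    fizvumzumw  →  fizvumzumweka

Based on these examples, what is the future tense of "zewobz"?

wewonk and kuthuslemk both end in -k yet inflect differently (wewonkkani, kuthuslemkeka), so the final letter is not what conditions the rule; the second-to-last letter is.
"zewobz" has second-to-last letter 'b'. The one such stem in the data (sawibw → saaswibw) inserts -as- after the first vowel (as does birpisbevf), so the same rule applies.
The other patterns: stems whose second-to-last letter is 'n' double the final consonant and add -ani; stems whose second-to-last letter is 'm' add -eka.
So zewobz → zeaswobz.

zeaswobz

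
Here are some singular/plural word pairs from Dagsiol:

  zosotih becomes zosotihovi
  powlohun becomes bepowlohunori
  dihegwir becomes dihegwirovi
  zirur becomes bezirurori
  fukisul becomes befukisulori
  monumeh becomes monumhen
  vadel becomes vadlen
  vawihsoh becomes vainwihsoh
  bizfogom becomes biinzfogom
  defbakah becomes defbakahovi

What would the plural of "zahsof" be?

zosotih and monumeh both end in -h yet inflect differently (zosotihovi, monumhen), so the final letter is not what conditions the rule; the last vowel is.
"zahsof" has last vowel 'o'. The stems whose last vowel is 'o' (vawihsoh → vainwihsoh, bizfogom → biinzfogom) insert -in- after the first vowel.
So zahsof → zainhsof.

zainhsof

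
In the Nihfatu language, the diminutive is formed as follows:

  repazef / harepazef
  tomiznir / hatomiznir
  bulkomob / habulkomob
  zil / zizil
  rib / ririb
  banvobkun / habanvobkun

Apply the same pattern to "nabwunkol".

hanabwunkol

"nabwunkol" has 3 vowels. The stems with 3 vowels (tomiznir → hatomiznir, repazef → harepazef, bulkomob → habulkomob) add the prefix ha-.
The other pattern: stems with 1 vowel repeat the first consonant+vowel as a prefix.
So nabwunkol → hanabwunkol.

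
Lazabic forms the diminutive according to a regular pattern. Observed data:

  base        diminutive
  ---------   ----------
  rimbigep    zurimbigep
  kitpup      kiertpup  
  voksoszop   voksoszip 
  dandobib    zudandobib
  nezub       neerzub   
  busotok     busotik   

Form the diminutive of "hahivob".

hahivib

kitpup and voksoszop both end in -p yet inflect differently (kiertpup, voksoszip), so the final letter is not what conditions the rule; the last vowel is.
"hahivob" has last vowel 'o'. The stems whose last vowel is 'o' (busotok → busotik, voksoszop → voksoszip) change the last vowel to 'i'.
So hahivob → hahivib.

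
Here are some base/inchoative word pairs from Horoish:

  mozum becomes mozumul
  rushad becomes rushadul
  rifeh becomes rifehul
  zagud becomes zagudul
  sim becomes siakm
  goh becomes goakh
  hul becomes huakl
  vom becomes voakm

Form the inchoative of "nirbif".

nirbiful

mozum and sim both end in -m yet inflect differently (mozumul, siakm), so the final letter is not what conditions the rule; the number of vowels is.
"nirbif" has 2 vowels. The stems with 2 vowels (mozum → mozumul, rushad → rushadul, rifeh → rifehul) add -ul.
So nirbif → nirbiful.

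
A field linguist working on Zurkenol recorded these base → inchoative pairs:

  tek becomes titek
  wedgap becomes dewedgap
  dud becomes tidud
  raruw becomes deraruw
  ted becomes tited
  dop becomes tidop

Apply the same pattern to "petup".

depetup

dop and wedgap both end in -p yet inflect differently (tidop, dewedgap), so the final letter is not what conditions the rule; the number of vowels is.
"petup" has 2 vowels. The stems with 2 vowels (wedgap → dewedgap, raruw → deraruw) add the prefix de-.
The other pattern: stems with 1 vowel add the prefix ti-.
So petup → depetup.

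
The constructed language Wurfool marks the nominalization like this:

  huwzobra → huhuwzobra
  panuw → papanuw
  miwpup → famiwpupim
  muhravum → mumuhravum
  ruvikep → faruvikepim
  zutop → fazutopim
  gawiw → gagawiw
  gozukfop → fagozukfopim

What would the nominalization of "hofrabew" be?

"hofrabew" ends in -w. The stems ending in -w (panuw → papanuw, gawiw → gagawiw) repeat the first consonant+vowel as a prefix.
The other pattern: stems ending in -p add fa- … -im around the stem.
So hofrabew → hohofrabew.

hohofrabew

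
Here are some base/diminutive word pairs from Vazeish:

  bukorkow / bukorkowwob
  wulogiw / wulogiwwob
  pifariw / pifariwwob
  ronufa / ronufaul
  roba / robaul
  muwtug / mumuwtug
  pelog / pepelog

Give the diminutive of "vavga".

bukorkow and pelog both have last vowel 'o' yet inflect differently (bukorkowwob, pepelog), so the last vowel is not what conditions the rule; the final letter is.
"vavga" ends in -a. The stems ending in -a (roba → robaul, ronufa → ronufaul) add -ul.
So vavga → vavgaul.

vavgaul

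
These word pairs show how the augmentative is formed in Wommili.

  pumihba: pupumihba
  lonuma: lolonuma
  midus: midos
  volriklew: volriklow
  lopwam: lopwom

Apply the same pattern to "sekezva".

pumihba and lopwam both have last vowel 'a' yet inflect differently (pupumihba, lopwom), so the last vowel is not what conditions the rule; the final letter is.
"sekezva" ends in -a. The stems ending in -a (pumihba → pupumihba, lonuma → lolonuma) repeat the first consonant+vowel as a prefix.
The other pattern: stems ending in -m, -s or -w change the last vowel to 'o'.
So sekezva → sesekezva.

sesekezva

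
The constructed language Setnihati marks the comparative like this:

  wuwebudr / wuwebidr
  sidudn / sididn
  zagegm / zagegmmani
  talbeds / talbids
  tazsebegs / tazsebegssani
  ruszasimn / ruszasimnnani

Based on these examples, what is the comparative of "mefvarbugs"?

mefvarbugssani

talbeds and tazsebegs both end in -s yet inflect differently (talbids, tazsebegssani), so the final letter is not what conditions the rule; the second-to-last letter is.
"mefvarbugs" has second-to-last letter 'g'. The stems whose second-to-last letter is 'g' (tazsebegs → tazsebegssani, zagegm → zagegmmani) double the final consonant and add -ani.
The other pattern: stems whose second-to-last letter is 'd' change the last vowel to 'i'.
So mefvarbugs → mefvarbugssani.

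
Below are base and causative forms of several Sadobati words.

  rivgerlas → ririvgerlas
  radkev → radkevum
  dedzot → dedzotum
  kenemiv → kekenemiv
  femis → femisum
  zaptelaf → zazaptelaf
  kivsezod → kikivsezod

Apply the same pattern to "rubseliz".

rurubseliz

radkev and kenemiv both end in -v yet inflect differently (radkevum, kekenemiv), so the final letter is not what conditions the rule; the number of vowels is.
"rubseliz" has 3 vowels. The stems with 3 vowels (zaptelaf → zazaptelaf, kivsezod → kikivsezod, kenemiv → kekenemiv) repeat the first consonant+vowel as a prefix.
So rubseliz → rurubseliz.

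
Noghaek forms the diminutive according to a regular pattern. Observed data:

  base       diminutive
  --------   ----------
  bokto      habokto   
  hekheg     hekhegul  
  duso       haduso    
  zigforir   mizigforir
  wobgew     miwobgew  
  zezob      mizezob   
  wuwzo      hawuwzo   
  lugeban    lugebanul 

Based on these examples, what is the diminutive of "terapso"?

"terapso" ends in -o. The stems ending in -o (bokto → habokto, duso → haduso, wuwzo → hawuwzo) add the prefix ha-.
The other patterns: stems ending in -g or -n add -ul; stems ending in -b, -r or -w add the prefix mi-.
So terapso → haterapso.

haterapso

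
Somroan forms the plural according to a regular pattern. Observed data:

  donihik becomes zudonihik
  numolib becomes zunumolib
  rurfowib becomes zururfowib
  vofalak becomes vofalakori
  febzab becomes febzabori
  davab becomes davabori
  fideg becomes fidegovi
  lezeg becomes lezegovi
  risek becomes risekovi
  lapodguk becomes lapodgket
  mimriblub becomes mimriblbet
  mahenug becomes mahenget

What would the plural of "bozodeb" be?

"bozodeb" has last vowel 'e'. The stems whose last vowel is 'e' (fideg → fidegovi, lezeg → lezegovi, risek → risekovi) add -ovi.
So bozodeb → bozodebovi.

bozodebovi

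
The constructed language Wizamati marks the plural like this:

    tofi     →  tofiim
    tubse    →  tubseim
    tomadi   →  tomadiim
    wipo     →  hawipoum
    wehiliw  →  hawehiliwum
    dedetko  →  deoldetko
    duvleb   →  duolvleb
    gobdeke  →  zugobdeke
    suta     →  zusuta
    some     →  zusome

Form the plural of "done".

doolne

"done" begins with d-. The stems beginning with d- (dedetko → deoldetko, duvleb → duolvleb) insert -ol- after the first vowel.
So done → doolne.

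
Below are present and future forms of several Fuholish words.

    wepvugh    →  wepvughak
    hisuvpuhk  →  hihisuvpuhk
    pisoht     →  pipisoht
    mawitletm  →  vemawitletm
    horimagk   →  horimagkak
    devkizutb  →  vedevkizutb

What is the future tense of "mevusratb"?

vemevusratb

hisuvpuhk and horimagk both end in -k yet inflect differently (hihisuvpuhk, horimagkak), so the final letter is not what conditions the rule; the second-to-last letter is.
"mevusratb" has second-to-last letter 't'. The stems whose second-to-last letter is 't' (mawitletm → vemawitletm, devkizutb → vedevkizutb) add the prefix ve-.
The other patterns: stems whose second-to-last letter is 'h' repeat the first consonant+vowel as a prefix; stems whose second-to-last letter is 'g' add -ak.
So mevusratb → vemevusratb.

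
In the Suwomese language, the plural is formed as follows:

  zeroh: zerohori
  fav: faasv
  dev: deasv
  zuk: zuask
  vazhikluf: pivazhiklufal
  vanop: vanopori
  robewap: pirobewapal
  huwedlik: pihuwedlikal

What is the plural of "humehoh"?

vanop and robewap both end in -p yet inflect differently (vanopori, pirobewapal), so the final letter is not what conditions the rule; the number of vowels is.
"humehoh" has 3 vowels. The stems with 3 vowels (vazhikluf → pivazhiklufal, robewap → pirobewapal, huwedlik → pihuwedlikal) add pi- … -al around the stem.
The other patterns: stems with 1 vowel insert -as- after the first vowel; stems with 2 vowels add -ori.
So humehoh → pihumehohal.

pihumehohal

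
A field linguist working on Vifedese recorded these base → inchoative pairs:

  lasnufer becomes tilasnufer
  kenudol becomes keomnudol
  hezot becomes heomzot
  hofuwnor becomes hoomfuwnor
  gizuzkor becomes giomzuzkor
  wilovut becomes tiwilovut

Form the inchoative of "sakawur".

hezot and wilovut both end in -t yet inflect differently (heomzot, tiwilovut), so the final letter is not what conditions the rule; the last vowel is.
"sakawur" has last vowel 'u'. The one such stem in the data (wilovut → tiwilovut) adds the prefix ti-, so the same rule applies.
The other pattern: stems whose last vowel is 'o' insert -om- after the first vowel.
So sakawur → tisakawur.

tisakawur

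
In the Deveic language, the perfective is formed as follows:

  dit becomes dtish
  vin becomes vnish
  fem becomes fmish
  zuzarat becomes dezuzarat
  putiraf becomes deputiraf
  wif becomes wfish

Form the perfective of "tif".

tfish

wif and putiraf both end in -f yet inflect differently (wfish, deputiraf), so the final letter is not what conditions the rule; the number of vowels is.
"tif" has 1 vowel. The stems with 1 vowel (fem → fmish, dit → dtish, wif → wfish) delete the last vowel and add -ish.
The other pattern: stems with 3 vowels add the prefix de-.
So tif → tfish.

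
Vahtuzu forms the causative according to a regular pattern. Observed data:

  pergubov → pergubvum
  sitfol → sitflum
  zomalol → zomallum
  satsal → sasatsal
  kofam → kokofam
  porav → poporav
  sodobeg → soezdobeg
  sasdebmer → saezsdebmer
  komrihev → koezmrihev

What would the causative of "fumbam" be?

fufumbam

"fumbam" has last vowel 'a'. The stems whose last vowel is 'a' (satsal → sasatsal, kofam → kokofam, porav → poporav) repeat the first consonant+vowel as a prefix.
The other patterns: stems whose last vowel is 'o' delete the last vowel and add -um; stems whose last vowel is 'e' insert -ez- after the first vowel.
So fumbam → fufumbam.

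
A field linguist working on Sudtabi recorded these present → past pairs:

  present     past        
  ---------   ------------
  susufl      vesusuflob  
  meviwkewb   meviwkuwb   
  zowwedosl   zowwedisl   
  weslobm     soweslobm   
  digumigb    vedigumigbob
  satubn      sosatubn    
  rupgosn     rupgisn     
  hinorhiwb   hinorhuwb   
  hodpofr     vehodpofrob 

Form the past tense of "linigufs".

"linigufs" has second-to-last letter 'f'. The stems whose second-to-last letter is 'f' (hodpofr → vehodpofrob, susufl → vesusuflob) add ve- … -ob around the stem.
So linigufs → velinigufsob.

velinigufsob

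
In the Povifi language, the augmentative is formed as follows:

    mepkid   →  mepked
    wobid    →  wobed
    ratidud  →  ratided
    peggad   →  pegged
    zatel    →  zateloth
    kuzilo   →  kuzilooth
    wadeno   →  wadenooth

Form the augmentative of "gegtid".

wobid and wadeno both begin with w- yet inflect differently (wobed, wadenooth), so the first letter is not what conditions the rule; the final letter is.
"gegtid" ends in -d. The stems ending in -d (mepkid → mepked, wobid → wobed, ratidud → ratided) change the last vowel to 'e'.
The other pattern: stems ending in -l or -o add -oth.
So gegtid → gegted.

gegted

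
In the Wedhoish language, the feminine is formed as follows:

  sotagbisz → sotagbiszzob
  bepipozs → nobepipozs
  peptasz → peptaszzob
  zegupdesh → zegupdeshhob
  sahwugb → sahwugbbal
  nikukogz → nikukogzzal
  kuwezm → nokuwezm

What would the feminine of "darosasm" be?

nikukogz and sotagbisz both end in -z yet inflect differently (nikukogzzal, sotagbiszzob), so the final letter is not what conditions the rule; the second-to-last letter is.
"darosasm" has second-to-last letter 's'. The stems whose second-to-last letter is 's' (sotagbisz → sotagbiszzob, zegupdesh → zegupdeshhob, peptasz → peptaszzob) double the final consonant and add -ob.
So darosasm → darosasmmob.

darosasmmob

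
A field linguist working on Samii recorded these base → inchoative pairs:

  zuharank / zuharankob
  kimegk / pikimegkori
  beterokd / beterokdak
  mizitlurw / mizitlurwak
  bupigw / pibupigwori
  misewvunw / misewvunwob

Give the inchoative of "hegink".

heginkob

"hegink" has second-to-last letter 'n'. The stems whose second-to-last letter is 'n' (zuharank → zuharankob, misewvunw → misewvunwob) add -ob.
The other patterns: stems whose second-to-last letter is 'g' add pi- … -ori around the stem; stems whose second-to-last letter is 'k' or 'r' add -ak.
So hegink → heginkob.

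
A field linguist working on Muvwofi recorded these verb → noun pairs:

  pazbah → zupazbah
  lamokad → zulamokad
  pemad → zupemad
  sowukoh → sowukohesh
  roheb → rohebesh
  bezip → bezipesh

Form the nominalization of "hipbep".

pazbah and sowukoh both end in -h yet inflect differently (zupazbah, sowukohesh), so the final letter is not what conditions the rule; the last vowel is.
"hipbep" has last vowel 'e'. The one such stem in the data (roheb → rohebesh) adds -esh, so the same rule applies.
The other pattern: stems whose last vowel is 'a' add the prefix zu-.
So hipbep → hipbepesh.

hipbepesh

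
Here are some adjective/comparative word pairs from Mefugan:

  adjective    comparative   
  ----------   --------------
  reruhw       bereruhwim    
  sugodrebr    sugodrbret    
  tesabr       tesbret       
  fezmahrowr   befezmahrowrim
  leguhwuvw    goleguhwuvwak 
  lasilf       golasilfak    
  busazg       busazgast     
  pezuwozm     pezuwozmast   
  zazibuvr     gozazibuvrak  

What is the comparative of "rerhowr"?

sugodrebr and fezmahrowr both end in -r yet inflect differently (sugodrbret, befezmahrowrim), so the final letter is not what conditions the rule; the second-to-last letter is.
"rerhowr" has second-to-last letter 'w'. The one such stem in the data (fezmahrowr → befezmahrowrim) adds be- … -im around the stem, so the same rule applies.
The other patterns: stems whose second-to-last letter is 'z' add -ast; stems whose second-to-last letter is 'b' delete the last vowel and add -et; stems whose second-to-last letter is 'l' or 'v' add go- … -ak around the stem.
So rerhowr → bererhowrim.

bererhowrim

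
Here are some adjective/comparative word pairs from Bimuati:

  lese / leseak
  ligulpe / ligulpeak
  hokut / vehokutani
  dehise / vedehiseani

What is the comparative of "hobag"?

vehobagani

lese and dehise both end in -e yet inflect differently (leseak, vedehiseani), so the final letter is not what conditions the rule; the first letter is.
"hobag" begins with h-. The one such stem in the data (hokut → vehokutani) adds ve- … -ani around the stem, so the same rule applies.
The other pattern: stems beginning with l- add -ak.
So hobag → vehobagani.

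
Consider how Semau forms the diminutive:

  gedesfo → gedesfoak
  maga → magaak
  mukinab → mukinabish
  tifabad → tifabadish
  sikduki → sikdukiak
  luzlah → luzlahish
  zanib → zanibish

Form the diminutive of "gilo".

giloak

"gilo" ends in a vowel. The stems ending in a vowel (gedesfo → gedesfoak, sikduki → sikdukiak, maga → magaak) add -ak.
So gilo → giloak.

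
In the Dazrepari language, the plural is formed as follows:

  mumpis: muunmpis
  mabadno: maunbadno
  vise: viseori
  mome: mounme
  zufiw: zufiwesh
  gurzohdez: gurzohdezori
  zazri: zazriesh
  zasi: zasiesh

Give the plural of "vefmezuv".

vefmezuvori

mome and vise both end in -e yet inflect differently (mounme, viseori), so the final letter is not what conditions the rule; the first letter is.
"vefmezuv" begins with v-. The one such stem in the data (vise → viseori) adds -ori, so the same rule applies.
The other patterns: stems beginning with m- insert -un- after the first vowel; stems beginning with z- add -esh.
So vefmezuv → vefmezuvori.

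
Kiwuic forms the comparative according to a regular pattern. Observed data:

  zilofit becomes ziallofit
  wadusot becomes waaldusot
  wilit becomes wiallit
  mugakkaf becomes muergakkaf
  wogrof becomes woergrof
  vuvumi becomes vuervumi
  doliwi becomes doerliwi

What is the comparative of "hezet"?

healzet

wadusot and wogrof both have last vowel 'o' yet inflect differently (waaldusot, woergrof), so the last vowel is not what conditions the rule; the final letter is.
"hezet" ends in -t. The stems ending in -t (zilofit → ziallofit, wadusot → waaldusot, wilit → wiallit) insert -al- after the first vowel.
So hezet → healzet.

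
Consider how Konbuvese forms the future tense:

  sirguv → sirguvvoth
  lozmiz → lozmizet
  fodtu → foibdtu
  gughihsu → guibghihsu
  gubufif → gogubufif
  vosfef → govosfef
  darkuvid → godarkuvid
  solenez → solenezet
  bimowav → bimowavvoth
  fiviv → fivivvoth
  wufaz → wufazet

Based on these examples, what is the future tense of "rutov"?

rutovvoth

"rutov" ends in -v. The stems ending in -v (sirguv → sirguvvoth, bimowav → bimowavvoth, fiviv → fivivvoth) double the final consonant and add -oth.
The other patterns: stems ending in -u insert -ib- after the first vowel; stems ending in -z add -et; stems ending in -d or -f add the prefix go-.
So rutov → rutovvoth.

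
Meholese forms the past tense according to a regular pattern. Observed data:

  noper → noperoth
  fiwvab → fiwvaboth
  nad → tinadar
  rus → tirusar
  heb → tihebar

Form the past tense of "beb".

tibebar

fiwvab and heb both end in -b yet inflect differently (fiwvaboth, tihebar), so the final letter is not what conditions the rule; the number of vowels is.
"beb" has 1 vowel. The stems with 1 vowel (nad → tinadar, rus → tirusar, heb → tihebar) add ti- … -ar around the stem.
The other pattern: stems with 2 vowels add -oth.
So beb → tibebar.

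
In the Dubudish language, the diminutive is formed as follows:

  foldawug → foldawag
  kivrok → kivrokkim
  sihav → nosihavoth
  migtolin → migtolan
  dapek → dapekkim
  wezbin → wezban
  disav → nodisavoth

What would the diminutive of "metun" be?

disav and dapek both begin with d- yet inflect differently (nodisavoth, dapekkim), so the first letter is not what conditions the rule; the final letter is.
"metun" ends in -n. The stems ending in -n (migtolin → migtolan, wezbin → wezban) change the last vowel to 'a'.
So metun → metan.

metan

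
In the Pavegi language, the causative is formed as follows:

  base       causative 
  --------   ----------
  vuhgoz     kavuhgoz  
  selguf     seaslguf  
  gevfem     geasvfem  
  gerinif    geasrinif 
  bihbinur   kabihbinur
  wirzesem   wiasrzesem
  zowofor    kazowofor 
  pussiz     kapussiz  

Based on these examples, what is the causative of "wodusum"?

bihbinur and selguf both have last vowel 'u' yet inflect differently (kabihbinur, seaslguf), so the last vowel is not what conditions the rule; the final letter is.
"wodusum" ends in -m. The stems ending in -m (gevfem → geasvfem, wirzesem → wiasrzesem) insert -as- after the first vowel.
So wodusum → woasdusum.

woasdusum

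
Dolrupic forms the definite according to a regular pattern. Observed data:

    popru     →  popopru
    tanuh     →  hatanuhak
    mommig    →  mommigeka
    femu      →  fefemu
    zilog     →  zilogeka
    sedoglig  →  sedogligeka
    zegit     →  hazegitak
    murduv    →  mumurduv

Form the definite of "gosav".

"gosav" ends in -v. The one such stem in the data (murduv → mumurduv) repeats the first consonant+vowel as a prefix (as do femu, popru), so the same rule applies.
The other patterns: stems ending in -g add -eka; stems ending in -h or -t add ha- … -ak around the stem.
So gosav → gogosav.

gogosav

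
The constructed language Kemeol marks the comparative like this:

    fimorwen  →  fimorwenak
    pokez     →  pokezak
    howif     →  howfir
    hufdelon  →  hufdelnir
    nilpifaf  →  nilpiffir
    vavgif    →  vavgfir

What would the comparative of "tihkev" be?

tihkevak

fimorwen and hufdelon both end in -n yet inflect differently (fimorwenak, hufdelnir), so the final letter is not what conditions the rule; the last vowel is.
"tihkev" has last vowel 'e'. The stems whose last vowel is 'e' (fimorwen → fimorwenak, pokez → pokezak) add -ak.
The other pattern: stems whose last vowel is 'a', 'i' or 'o' delete the last vowel and add -ir.
So tihkev → tihkevak.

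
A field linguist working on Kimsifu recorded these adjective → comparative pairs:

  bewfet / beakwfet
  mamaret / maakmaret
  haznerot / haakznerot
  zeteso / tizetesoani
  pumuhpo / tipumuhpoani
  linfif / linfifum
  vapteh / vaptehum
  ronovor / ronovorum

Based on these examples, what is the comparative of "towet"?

toakwet

haznerot and zeteso both have last vowel 'o' yet inflect differently (haakznerot, tizetesoani), so the last vowel is not what conditions the rule; the final letter is.
"towet" ends in -t. The stems ending in -t (bewfet → beakwfet, mamaret → maakmaret, haznerot → haakznerot) insert -ak- after the first vowel.
The other patterns: stems ending in -o add ti- … -ani around the stem; stems ending in -f, -h or -r add -um.
So towet → toakwet.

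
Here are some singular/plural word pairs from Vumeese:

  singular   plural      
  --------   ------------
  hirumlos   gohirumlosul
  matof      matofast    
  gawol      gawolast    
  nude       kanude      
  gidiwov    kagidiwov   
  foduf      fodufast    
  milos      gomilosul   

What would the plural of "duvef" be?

duvefast

"duvef" ends in -f. The stems ending in -f (matof → matofast, foduf → fodufast) add -ast.
The other patterns: stems ending in -s add go- … -ul around the stem; stems ending in -e or -v add the prefix ka-.
So duvef → duvefast.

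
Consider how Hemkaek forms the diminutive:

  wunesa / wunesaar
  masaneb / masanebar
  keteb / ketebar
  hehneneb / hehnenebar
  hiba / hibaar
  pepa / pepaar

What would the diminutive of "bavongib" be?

bavongibar

Every pair shown (wunesa → wunesaar, masaneb → masanebar, keteb → ketebar, …) follows the same rule: add -ar.
So bavongib → bavongibar.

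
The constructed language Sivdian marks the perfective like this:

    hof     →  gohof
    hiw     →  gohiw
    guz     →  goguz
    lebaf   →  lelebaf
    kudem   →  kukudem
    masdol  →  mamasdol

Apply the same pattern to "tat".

gotat

"tat" has 1 vowel. The stems with 1 vowel (hof → gohof, hiw → gohiw, guz → goguz) add the prefix go-.
The other pattern: stems with 2 vowels repeat the first consonant+vowel as a prefix.
So tat → gotat.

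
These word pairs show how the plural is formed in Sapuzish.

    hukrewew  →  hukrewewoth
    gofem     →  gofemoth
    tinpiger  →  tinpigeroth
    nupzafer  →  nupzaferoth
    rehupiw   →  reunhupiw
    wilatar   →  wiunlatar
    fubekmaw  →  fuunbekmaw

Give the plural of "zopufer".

zopuferoth

"zopufer" has last vowel 'e'. The stems whose last vowel is 'e' (hukrewew → hukrewewoth, gofem → gofemoth, tinpiger → tinpigeroth) add -oth.
The other pattern: stems whose last vowel is 'a' or 'i' insert -un- after the first vowel.
So zopufer → zopuferoth.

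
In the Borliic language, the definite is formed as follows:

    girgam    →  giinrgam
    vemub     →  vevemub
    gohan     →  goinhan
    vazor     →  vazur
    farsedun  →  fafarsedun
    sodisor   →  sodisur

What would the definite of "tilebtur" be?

"tilebtur" has last vowel 'u'. The stems whose last vowel is 'u' (vemub → vevemub, farsedun → fafarsedun) repeat the first consonant+vowel as a prefix.
The other patterns: stems whose last vowel is 'a' insert -in- after the first vowel; stems whose last vowel is 'o' change the last vowel to 'u'.
So tilebtur → titilebtur.

titilebtur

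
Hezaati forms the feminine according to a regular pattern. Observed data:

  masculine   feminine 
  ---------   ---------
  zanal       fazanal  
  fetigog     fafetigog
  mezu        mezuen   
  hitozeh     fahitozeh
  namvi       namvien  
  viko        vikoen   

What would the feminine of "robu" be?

robuen

viko and fetigog both have last vowel 'o' yet inflect differently (vikoen, fafetigog), so the last vowel is not what conditions the rule; whether the stem ends in a vowel or a consonant is.
"robu" ends in a vowel. The stems ending in a vowel (namvi → namvien, mezu → mezuen, viko → vikoen) add -en.
The other pattern: stems ending in a consonant add the prefix fa-.
So robu → robuen.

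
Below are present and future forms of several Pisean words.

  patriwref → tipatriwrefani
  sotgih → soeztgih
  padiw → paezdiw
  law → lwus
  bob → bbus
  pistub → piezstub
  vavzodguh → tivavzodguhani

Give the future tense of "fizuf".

"fizuf" has 2 vowels. The stems with 2 vowels (sotgih → soeztgih, padiw → paezdiw, pistub → piezstub) insert -ez- after the first vowel.
The other patterns: stems with 1 vowel delete the last vowel and add -us; stems with 3 vowels add ti- … -ani around the stem.
So fizuf → fiezzuf.

fiezzuf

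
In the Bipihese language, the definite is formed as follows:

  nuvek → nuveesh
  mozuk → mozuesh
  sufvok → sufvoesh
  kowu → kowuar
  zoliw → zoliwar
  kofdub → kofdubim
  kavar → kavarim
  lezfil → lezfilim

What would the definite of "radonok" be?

radonoesh

"radonok" ends in -k. The stems ending in -k (nuvek → nuveesh, mozuk → mozuesh, sufvok → sufvoesh) drop the final letter and add -esh.
The other patterns: stems ending in -u or -w add -ar; stems ending in -b, -l or -r add -im.
So radonok → radonoesh.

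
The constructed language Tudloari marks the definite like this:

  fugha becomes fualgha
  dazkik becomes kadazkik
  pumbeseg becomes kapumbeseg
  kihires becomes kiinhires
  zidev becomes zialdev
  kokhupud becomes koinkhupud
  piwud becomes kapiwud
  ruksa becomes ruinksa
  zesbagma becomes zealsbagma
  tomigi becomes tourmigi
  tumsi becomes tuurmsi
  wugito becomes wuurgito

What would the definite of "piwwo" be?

ruksa and zesbagma both end in -a yet inflect differently (ruinksa, zealsbagma), so the final letter is not what conditions the rule; the first letter is.
"piwwo" begins with p-. The stems beginning with p- (pumbeseg → kapumbeseg, piwud → kapiwud) add the prefix ka-.
So piwwo → kapiwwo.

kapiwwo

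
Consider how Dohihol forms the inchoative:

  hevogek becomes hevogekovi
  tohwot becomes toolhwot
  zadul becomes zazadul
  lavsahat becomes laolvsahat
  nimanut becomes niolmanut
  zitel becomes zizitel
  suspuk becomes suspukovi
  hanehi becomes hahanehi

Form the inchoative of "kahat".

suspuk and nimanut both have last vowel 'u' yet inflect differently (suspukovi, niolmanut), so the last vowel is not what conditions the rule; the final letter is.
"kahat" ends in -t. The stems ending in -t (tohwot → toolhwot, nimanut → niolmanut, lavsahat → laolvsahat) insert -ol- after the first vowel.
The other patterns: stems ending in -k add -ovi; stems ending in -i or -l repeat the first consonant+vowel as a prefix.
So kahat → kaolhat.

kaolhat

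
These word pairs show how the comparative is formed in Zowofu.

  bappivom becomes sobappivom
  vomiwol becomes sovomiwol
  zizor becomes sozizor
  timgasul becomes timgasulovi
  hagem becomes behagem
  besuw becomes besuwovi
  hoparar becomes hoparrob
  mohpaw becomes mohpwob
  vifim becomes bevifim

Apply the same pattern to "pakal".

besuw and mohpaw both end in -w yet inflect differently (besuwovi, mohpwob), so the final letter is not what conditions the rule; the last vowel is.
"pakal" has last vowel 'a'. The stems whose last vowel is 'a' (mohpaw → mohpwob, hoparar → hoparrob) delete the last vowel and add -ob.
The other patterns: stems whose last vowel is 'u' add -ovi; stems whose last vowel is 'e' or 'i' add the prefix be-; stems whose last vowel is 'o' add the prefix so-.
So pakal → paklob.

paklob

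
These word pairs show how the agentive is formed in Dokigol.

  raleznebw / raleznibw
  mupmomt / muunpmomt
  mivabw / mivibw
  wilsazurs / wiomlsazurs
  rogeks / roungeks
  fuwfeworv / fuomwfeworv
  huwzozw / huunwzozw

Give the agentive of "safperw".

saomfperw

wilsazurs and rogeks both end in -s yet inflect differently (wiomlsazurs, roungeks), so the final letter is not what conditions the rule; the second-to-last letter is.
"safperw" has second-to-last letter 'r'. The stems whose second-to-last letter is 'r' (wilsazurs → wiomlsazurs, fuwfeworv → fuomwfeworv) insert -om- after the first vowel.
So safperw → saomfperw.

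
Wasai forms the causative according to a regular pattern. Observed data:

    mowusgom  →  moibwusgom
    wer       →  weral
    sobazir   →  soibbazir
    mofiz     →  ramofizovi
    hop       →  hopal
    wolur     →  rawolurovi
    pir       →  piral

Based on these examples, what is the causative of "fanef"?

pir and wolur both end in -r yet inflect differently (piral, rawolurovi), so the final letter is not what conditions the rule; the number of vowels is.
"fanef" has 2 vowels. The stems with 2 vowels (mofiz → ramofizovi, wolur → rawolurovi) add ra- … -ovi around the stem.
So fanef → rafanefovi.

rafanefovi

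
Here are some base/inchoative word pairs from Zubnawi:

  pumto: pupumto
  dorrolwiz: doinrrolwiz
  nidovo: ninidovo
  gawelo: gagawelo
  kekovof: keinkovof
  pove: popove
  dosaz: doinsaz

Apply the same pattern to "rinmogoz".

pumto and kekovof both have last vowel 'o' yet inflect differently (pupumto, keinkovof), so the last vowel is not what conditions the rule; whether the stem ends in a vowel or a consonant is.
"rinmogoz" ends in a consonant. The stems ending in a consonant (dosaz → doinsaz, dorrolwiz → doinrrolwiz, kekovof → keinkovof) insert -in- after the first vowel.
So rinmogoz → riinnmogoz.

riinnmogoz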